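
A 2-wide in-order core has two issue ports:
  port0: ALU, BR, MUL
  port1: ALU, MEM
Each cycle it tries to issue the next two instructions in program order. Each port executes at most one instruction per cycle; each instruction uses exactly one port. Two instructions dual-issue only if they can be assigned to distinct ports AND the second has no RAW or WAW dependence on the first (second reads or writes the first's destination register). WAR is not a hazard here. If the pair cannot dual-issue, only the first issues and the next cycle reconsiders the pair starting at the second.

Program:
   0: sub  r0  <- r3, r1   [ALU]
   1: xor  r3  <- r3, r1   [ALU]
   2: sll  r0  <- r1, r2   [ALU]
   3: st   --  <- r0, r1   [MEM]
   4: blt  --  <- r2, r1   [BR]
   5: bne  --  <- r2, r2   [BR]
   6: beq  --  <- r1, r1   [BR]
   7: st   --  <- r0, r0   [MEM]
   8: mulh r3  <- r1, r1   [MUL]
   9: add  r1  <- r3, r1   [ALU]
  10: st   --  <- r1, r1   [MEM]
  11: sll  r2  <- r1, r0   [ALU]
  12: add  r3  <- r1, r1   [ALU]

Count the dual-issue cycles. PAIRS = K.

PAIRS = 4

c0: i0+i1 sub.ALU xor.ALU  dual
c1: i2 sll.ALU  RAW r0
c2: i3+i4 st.MEM blt.BR  dual
c3: i5 bne.BR  no-port BR/BR
c4: i6+i7 beq.BR st.MEM  dual
c5: i8 mulh.MUL  RAW r3
c6: i9 add.ALU  RAW r1
c7: i10+i11 st.MEM sll.ALU  dual
c8: i12 add.ALU  tail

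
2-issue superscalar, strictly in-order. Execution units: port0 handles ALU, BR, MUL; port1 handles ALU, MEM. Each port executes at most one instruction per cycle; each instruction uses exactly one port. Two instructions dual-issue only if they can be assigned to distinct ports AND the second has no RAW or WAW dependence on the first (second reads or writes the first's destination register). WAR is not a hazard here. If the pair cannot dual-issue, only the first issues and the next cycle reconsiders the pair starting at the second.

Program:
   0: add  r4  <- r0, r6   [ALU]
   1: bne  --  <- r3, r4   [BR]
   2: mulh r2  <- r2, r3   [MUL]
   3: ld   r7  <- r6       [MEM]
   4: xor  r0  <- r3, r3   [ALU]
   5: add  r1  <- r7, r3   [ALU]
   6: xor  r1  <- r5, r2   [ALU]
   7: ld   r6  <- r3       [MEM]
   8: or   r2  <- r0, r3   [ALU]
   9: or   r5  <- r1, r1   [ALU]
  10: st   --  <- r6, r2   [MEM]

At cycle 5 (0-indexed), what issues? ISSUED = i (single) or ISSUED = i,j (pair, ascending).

ISSUED = 8,9

[0] i0  add.ALU  -- RAW r4
[1] i1  bne.BR  -- no-port BR/MUL
[2] i2/i3  mulh.MUL ld.MEM  -- pair
[3] i4/i5  xor.ALU add.ALU  -- pair
[4] i6/i7  xor.ALU ld.MEM  -- pair
[5] i8/i9  or.ALU or.ALU  -- pair
[6] i10  st.MEM  -- tail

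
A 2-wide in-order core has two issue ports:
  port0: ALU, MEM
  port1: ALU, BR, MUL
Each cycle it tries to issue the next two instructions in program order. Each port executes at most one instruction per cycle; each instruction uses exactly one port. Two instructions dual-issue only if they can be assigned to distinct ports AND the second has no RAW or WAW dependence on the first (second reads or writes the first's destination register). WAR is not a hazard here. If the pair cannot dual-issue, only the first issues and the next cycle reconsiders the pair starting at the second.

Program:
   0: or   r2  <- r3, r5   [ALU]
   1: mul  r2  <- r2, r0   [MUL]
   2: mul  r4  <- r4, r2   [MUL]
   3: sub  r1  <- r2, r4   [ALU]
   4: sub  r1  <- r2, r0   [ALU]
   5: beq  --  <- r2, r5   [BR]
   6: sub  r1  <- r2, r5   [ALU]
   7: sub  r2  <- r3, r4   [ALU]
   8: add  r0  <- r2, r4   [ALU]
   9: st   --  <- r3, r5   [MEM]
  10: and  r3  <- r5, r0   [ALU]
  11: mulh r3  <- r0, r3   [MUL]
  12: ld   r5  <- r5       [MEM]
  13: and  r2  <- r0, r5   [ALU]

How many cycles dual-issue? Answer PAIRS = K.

0. or.ALU @i0  | RAW+WAW r2
1. mul.MUL @i1  | no-port MUL/MUL
2. mul.MUL @i2  | RAW r4
3. sub.ALU @i3  | WAW r1
4. sub.ALU beq.BR @i4+i5  | dual
5. sub.ALU sub.ALU @i6+i7  | dual
6. add.ALU st.MEM @i8+i9  | dual
7. and.ALU @i10  | RAW+WAW r3
8. mulh.MUL ld.MEM @i11+i12  | dual
9. and.ALU @i13  | tail

PAIRS = 4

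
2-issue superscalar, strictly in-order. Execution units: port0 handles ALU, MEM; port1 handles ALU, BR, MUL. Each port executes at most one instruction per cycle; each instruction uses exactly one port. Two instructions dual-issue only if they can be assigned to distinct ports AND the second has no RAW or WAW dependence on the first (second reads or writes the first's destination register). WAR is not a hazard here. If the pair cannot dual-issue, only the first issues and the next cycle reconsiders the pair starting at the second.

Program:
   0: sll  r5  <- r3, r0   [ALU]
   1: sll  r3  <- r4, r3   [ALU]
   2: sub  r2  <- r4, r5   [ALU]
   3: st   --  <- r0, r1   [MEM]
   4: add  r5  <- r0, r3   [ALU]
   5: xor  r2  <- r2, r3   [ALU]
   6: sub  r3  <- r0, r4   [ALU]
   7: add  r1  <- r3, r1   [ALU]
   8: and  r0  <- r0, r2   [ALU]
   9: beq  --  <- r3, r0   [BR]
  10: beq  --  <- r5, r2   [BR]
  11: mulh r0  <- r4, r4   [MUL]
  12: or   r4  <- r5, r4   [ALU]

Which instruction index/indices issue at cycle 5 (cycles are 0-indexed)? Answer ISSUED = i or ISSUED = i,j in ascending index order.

ISSUED = 9

c0: i0+i1 sll.ALU sll.ALU  dual
c1: i2+i3 sub.ALU st.MEM  dual
c2: i4+i5 add.ALU xor.ALU  dual
c3: i6 sub.ALU  RAW r3
c4: i7+i8 add.ALU and.ALU  dual
c5: i9 beq.BR  no-port BR/BR
c6: i10 beq.BR  no-port BR/MUL
c7: i11+i12 mulh.MUL or.ALU  dual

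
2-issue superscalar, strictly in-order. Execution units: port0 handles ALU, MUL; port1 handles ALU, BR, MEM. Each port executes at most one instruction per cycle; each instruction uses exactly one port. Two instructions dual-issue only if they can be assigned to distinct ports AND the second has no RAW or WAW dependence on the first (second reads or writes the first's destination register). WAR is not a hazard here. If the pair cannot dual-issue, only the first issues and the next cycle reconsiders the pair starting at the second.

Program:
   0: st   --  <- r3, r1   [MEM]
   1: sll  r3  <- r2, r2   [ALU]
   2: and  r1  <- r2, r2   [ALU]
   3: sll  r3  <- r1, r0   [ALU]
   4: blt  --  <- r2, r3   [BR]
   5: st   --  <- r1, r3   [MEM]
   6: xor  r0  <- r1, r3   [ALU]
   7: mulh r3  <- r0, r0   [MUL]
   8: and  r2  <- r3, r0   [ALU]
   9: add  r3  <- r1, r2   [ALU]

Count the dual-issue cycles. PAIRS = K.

[0] i0&i1  st+sll  -- pair
[1] i2  and  -- RAW r1
[2] i3  sll  -- RAW r3
[3] i4  blt  -- no-port BR/MEM
[4] i5&i6  st+xor  -- pair
[5] i7  mulh  -- RAW r3
[6] i8  and  -- RAW r2
[7] i9  add  -- tail

PAIRS = 2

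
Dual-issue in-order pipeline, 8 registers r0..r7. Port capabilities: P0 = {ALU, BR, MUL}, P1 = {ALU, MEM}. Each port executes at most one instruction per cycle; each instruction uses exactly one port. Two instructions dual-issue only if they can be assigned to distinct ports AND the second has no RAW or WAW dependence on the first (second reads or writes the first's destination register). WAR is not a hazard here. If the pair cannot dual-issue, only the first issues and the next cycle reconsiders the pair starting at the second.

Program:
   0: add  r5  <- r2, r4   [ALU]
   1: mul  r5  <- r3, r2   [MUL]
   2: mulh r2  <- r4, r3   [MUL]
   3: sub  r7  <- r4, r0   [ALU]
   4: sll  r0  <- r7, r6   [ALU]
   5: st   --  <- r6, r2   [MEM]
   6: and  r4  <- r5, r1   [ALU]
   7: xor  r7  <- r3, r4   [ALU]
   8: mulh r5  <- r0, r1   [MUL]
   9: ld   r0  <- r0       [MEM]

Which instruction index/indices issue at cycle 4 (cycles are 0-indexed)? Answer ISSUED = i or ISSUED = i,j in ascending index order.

[0] i0  add  -- WAW r5
[1] i1  mul  -- no-port MUL/MUL
[2] i2&i3  mulh sub  -- pair
[3] i4&i5  sll st  -- pair
[4] i6  and  -- RAW r4
[5] i7&i8  xor mulh  -- pair
[6] i9  ld  -- tail

ISSUED = 6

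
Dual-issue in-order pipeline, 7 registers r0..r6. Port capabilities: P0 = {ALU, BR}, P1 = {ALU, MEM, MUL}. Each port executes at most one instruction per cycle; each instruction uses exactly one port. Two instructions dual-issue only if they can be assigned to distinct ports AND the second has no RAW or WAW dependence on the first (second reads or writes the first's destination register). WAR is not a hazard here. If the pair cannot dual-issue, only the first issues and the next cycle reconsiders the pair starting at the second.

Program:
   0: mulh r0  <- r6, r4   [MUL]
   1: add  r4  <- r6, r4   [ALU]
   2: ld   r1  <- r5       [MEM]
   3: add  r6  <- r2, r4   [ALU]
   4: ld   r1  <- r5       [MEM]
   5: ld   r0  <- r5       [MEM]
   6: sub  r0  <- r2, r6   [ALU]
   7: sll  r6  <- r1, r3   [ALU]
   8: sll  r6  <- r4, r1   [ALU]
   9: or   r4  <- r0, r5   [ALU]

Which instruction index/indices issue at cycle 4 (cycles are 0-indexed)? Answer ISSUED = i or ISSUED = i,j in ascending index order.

ISSUED = 6,7

t=0 i0/i1:mulh/add ; 2-wide
t=1 i2/i3:ld/add ; 2-wide
t=2 i4:ld ; no-port MEM/MEM
t=3 i5:ld ; WAW r0
t=4 i6/i7:sub/sll ; 2-wide
t=5 i8/i9:sll/or ; 2-wide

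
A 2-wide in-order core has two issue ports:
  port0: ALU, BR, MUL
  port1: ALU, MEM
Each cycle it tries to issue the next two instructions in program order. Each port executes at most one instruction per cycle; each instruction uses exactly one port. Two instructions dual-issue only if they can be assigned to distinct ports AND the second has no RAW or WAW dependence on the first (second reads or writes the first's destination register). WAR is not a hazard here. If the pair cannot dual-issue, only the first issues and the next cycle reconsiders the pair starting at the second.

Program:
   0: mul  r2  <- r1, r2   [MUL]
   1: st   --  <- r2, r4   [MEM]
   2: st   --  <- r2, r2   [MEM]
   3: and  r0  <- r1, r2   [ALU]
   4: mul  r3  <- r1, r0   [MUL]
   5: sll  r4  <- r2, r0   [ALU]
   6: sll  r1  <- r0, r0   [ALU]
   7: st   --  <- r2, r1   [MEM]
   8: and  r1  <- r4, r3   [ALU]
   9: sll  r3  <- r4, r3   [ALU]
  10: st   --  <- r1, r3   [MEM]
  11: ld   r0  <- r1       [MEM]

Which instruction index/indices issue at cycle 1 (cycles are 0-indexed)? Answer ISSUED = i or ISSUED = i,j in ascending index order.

  cy0 -> i0 (mul.MUL) RAW r2
  cy1 -> i1 (st.MEM) no-port MEM/MEM
  cy2 -> i2&i3 (st.MEM;and.ALU) pair
  cy3 -> i4&i5 (mul.MUL;sll.ALU) pair
  cy4 -> i6 (sll.ALU) RAW r1
  cy5 -> i7&i8 (st.MEM;and.ALU) pair
  cy6 -> i9 (sll.ALU) RAW r3
  cy7 -> i10 (st.MEM) no-port MEM/MEM
  cy8 -> i11 (ld.MEM) tail

ISSUED = 1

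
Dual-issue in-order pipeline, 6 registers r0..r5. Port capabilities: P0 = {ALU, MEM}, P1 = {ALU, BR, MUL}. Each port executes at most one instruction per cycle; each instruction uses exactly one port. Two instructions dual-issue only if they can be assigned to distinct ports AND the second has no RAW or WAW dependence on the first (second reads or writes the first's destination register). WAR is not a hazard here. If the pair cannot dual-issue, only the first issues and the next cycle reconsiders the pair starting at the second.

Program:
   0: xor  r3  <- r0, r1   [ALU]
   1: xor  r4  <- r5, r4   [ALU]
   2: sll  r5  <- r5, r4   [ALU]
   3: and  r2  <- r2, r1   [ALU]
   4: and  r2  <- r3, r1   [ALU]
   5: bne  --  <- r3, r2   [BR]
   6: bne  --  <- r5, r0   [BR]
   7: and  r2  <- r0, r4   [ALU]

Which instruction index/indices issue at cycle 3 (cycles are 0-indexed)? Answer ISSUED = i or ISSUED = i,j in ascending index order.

  cy0 -> i0/i1 (xor.ALU/xor.ALU) 2-wide
  cy1 -> i2/i3 (sll.ALU/and.ALU) 2-wide
  cy2 -> i4 (and.ALU) RAW r2
  cy3 -> i5 (bne.BR) no-port BR/BR
  cy4 -> i6/i7 (bne.BR/and.ALU) 2-wide

ISSUED = 5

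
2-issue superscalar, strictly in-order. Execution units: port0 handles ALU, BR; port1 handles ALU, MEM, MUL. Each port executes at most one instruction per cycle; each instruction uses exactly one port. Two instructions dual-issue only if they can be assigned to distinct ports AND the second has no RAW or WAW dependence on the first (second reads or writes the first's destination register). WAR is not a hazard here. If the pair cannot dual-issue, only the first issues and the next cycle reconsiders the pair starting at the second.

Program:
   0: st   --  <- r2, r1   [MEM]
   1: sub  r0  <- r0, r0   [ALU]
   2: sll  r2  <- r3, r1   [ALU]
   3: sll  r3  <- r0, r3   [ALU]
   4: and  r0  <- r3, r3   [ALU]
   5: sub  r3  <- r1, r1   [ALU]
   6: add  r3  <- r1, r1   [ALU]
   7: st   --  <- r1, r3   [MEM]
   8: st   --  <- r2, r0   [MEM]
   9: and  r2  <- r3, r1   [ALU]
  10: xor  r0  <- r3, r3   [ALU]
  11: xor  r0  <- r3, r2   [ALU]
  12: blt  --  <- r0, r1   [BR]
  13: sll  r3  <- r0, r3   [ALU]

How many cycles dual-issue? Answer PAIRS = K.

#0 head=0: st/sub i0,i1 dual
#1 head=2: sll/sll i2,i3 dual
#2 head=4: and/sub i4,i5 dual
#3 head=6: add i6 RAW r3
#4 head=7: st i7 no-port MEM/MEM
#5 head=8: st/and i8,i9 dual
#6 head=10: xor i10 WAW r0
#7 head=11: xor i11 RAW r0
#8 head=12: blt/sll i12,i13 dual

PAIRS = 5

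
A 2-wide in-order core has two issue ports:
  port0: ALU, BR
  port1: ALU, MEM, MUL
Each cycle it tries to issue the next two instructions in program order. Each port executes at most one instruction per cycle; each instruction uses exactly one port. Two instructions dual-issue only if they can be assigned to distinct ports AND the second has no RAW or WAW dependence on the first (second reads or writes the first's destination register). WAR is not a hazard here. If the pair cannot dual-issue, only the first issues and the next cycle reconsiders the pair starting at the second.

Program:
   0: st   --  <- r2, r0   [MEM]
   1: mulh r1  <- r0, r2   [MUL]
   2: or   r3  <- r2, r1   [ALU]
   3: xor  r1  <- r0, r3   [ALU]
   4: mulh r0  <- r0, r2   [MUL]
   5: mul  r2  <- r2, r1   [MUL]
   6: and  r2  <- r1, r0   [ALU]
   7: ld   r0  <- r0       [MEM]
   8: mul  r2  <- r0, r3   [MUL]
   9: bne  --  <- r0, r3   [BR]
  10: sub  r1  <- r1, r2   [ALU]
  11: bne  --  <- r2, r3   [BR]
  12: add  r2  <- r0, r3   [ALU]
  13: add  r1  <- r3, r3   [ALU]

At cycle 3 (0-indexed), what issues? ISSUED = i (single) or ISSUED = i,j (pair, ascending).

c0: i0 st  no-port MEM/MUL
c1: i1 mulh  RAW r1
c2: i2 or  RAW r3
c3: i3&i4 xor mulh  pair
c4: i5 mul  WAW r2
c5: i6&i7 and ld  pair
c6: i8&i9 mul bne  pair
c7: i10&i11 sub bne  pair
c8: i12&i13 add add  pair

ISSUED = 3,4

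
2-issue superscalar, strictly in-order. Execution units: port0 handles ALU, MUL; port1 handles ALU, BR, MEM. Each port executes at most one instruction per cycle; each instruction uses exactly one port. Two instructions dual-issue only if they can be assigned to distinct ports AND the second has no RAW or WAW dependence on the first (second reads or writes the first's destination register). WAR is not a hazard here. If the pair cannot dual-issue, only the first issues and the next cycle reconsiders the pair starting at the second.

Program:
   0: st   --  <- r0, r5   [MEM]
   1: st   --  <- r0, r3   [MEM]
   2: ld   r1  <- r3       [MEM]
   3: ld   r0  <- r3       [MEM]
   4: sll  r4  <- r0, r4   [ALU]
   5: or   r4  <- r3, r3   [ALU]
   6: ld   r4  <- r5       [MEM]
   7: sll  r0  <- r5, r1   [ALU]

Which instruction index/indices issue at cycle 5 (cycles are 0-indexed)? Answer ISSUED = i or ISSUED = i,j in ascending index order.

ISSUED = 5

t=0 i0:st ; no-port MEM/MEM
t=1 i1:st ; no-port MEM/MEM
t=2 i2:ld ; no-port MEM/MEM
t=3 i3:ld ; RAW r0
t=4 i4:sll ; WAW r4
t=5 i5:or ; WAW r4
t=6 i6&i7:ld+sll ; pair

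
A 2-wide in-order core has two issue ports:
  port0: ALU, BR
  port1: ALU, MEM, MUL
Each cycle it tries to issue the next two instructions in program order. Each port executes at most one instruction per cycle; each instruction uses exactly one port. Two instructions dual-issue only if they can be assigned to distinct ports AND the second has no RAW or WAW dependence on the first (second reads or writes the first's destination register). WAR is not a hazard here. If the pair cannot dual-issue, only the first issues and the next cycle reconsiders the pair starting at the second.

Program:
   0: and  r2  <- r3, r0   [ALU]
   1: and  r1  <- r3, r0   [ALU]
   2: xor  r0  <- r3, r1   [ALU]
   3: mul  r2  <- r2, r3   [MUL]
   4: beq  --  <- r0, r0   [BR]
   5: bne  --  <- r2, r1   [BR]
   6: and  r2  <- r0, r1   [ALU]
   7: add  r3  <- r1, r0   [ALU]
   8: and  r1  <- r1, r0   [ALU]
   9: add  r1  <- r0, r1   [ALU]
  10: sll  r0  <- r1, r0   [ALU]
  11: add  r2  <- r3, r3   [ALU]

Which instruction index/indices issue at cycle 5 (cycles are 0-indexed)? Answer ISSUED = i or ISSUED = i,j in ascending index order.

ISSUED = 9

t=0 i0,i1:and.ALU/and.ALU ; 2-wide
t=1 i2,i3:xor.ALU/mul.MUL ; 2-wide
t=2 i4:beq.BR ; no-port BR/BR
t=3 i5,i6:bne.BR/and.ALU ; 2-wide
t=4 i7,i8:add.ALU/and.ALU ; 2-wide
t=5 i9:add.ALU ; RAW r1
t=6 i10,i11:sll.ALU/add.ALU ; 2-wide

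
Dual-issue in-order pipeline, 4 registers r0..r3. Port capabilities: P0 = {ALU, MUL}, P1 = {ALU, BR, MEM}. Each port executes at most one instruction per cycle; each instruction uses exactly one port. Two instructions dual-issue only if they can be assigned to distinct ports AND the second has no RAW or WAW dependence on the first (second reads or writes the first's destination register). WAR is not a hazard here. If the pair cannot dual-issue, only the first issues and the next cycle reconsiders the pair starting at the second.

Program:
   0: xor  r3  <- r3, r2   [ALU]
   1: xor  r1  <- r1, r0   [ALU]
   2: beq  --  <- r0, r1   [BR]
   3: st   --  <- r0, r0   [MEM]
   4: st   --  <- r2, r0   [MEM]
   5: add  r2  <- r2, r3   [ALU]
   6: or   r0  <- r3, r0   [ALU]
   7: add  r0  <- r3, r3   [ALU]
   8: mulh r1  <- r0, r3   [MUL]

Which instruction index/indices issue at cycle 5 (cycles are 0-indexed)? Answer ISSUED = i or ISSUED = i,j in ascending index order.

ISSUED = 7

#0 head=0: xor.ALU/xor.ALU i0&i1 dual
#1 head=2: beq.BR i2 no-port BR/MEM
#2 head=3: st.MEM i3 no-port MEM/MEM
#3 head=4: st.MEM/add.ALU i4&i5 dual
#4 head=6: or.ALU i6 WAW r0
#5 head=7: add.ALU i7 RAW r0
#6 head=8: mulh.MUL i8 tail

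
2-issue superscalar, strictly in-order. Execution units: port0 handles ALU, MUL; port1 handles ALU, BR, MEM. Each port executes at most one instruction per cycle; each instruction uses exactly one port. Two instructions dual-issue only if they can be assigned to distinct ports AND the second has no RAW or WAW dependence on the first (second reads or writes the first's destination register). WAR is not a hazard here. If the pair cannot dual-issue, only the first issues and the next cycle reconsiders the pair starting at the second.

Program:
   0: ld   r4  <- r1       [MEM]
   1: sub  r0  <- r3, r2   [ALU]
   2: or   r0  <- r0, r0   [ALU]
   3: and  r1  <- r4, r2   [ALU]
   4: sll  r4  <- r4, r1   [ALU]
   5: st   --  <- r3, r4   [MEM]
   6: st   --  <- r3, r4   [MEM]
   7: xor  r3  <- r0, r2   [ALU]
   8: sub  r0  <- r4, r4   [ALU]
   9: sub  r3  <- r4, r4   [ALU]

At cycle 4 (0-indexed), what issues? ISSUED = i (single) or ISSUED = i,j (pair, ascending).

ISSUED = 6,7

  cy0 -> i0,i1 (ld/sub) pair
  cy1 -> i2,i3 (or/and) pair
  cy2 -> i4 (sll) RAW r4
  cy3 -> i5 (st) no-port MEM/MEM
  cy4 -> i6,i7 (st/xor) pair
  cy5 -> i8,i9 (sub/sub) pair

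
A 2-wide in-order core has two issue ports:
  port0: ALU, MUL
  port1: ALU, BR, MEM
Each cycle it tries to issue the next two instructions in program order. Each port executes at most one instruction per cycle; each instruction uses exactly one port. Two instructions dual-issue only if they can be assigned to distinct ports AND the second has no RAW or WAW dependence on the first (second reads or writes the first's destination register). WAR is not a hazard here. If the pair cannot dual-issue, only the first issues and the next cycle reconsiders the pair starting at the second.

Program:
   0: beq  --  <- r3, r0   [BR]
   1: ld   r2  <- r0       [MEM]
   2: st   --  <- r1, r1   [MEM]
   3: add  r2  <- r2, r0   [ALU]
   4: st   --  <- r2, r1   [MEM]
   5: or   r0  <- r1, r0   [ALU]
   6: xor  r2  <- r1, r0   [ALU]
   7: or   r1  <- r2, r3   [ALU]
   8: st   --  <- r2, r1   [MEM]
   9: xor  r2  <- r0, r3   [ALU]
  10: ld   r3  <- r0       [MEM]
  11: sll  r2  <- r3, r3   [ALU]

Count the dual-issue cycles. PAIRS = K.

c0: i0 beq  no-port BR/MEM
c1: i1 ld  no-port MEM/MEM
c2: i2+i3 st;add  pair
c3: i4+i5 st;or  pair
c4: i6 xor  RAW r2
c5: i7 or  RAW r1
c6: i8+i9 st;xor  pair
c7: i10 ld  RAW r3
c8: i11 sll  tail

PAIRS = 3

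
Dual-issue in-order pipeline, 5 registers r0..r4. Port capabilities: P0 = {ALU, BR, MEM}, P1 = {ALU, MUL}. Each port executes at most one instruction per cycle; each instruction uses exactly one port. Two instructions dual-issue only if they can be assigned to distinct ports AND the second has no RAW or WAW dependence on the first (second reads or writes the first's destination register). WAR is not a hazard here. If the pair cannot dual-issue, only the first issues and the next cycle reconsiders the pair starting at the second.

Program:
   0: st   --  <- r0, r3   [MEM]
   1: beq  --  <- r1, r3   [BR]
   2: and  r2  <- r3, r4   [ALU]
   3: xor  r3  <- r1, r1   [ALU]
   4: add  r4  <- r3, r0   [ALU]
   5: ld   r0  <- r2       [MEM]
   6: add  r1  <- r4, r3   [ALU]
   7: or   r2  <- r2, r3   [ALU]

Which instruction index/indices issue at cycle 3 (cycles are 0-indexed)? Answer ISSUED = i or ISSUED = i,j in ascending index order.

0. st @i0  | no-port MEM/BR
1. beq/and @i1&i2  | dual
2. xor @i3  | RAW r3
3. add/ld @i4&i5  | dual
4. add/or @i6&i7  | dual

ISSUED = 4,5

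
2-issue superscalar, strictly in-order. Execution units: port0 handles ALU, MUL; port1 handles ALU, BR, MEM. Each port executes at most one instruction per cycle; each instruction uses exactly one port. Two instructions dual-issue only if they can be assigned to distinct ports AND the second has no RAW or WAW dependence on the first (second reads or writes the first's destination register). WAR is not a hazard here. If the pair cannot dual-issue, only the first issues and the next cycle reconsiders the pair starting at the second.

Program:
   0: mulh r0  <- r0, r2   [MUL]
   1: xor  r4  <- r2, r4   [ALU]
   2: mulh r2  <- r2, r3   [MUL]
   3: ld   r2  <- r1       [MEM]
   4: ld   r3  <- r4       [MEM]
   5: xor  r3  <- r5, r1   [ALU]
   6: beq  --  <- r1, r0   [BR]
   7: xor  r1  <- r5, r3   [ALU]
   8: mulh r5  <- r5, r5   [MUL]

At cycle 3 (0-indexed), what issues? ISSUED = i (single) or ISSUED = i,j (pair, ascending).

  cy0 -> i0/i1 (mulh.MUL xor.ALU) 2-wide
  cy1 -> i2 (mulh.MUL) WAW r2
  cy2 -> i3 (ld.MEM) no-port MEM/MEM
  cy3 -> i4 (ld.MEM) WAW r3
  cy4 -> i5/i6 (xor.ALU beq.BR) 2-wide
  cy5 -> i7/i8 (xor.ALU mulh.MUL) 2-wide

ISSUED = 4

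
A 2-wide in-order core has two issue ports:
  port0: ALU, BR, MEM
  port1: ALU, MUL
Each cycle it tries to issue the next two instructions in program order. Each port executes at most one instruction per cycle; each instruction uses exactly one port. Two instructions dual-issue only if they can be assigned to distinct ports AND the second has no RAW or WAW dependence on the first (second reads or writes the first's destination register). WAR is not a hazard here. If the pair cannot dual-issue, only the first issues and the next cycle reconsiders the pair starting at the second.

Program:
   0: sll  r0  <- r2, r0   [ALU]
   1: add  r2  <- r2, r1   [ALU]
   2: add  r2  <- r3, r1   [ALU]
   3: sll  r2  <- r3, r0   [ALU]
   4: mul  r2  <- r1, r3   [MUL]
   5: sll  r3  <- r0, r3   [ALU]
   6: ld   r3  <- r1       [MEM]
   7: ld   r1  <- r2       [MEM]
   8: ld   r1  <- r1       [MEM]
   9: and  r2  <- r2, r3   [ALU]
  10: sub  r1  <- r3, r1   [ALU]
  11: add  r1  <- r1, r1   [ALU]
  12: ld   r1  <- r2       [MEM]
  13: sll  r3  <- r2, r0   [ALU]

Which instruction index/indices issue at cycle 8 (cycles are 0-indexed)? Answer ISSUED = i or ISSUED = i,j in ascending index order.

ISSUED = 11

#0 head=0: sll+add i0/i1 2-wide
#1 head=2: add i2 WAW r2
#2 head=3: sll i3 WAW r2
#3 head=4: mul+sll i4/i5 2-wide
#4 head=6: ld i6 no-port MEM/MEM
#5 head=7: ld i7 no-port MEM/MEM
#6 head=8: ld+and i8/i9 2-wide
#7 head=10: sub i10 RAW+WAW r1
#8 head=11: add i11 WAW r1
#9 head=12: ld+sll i12/i13 2-wide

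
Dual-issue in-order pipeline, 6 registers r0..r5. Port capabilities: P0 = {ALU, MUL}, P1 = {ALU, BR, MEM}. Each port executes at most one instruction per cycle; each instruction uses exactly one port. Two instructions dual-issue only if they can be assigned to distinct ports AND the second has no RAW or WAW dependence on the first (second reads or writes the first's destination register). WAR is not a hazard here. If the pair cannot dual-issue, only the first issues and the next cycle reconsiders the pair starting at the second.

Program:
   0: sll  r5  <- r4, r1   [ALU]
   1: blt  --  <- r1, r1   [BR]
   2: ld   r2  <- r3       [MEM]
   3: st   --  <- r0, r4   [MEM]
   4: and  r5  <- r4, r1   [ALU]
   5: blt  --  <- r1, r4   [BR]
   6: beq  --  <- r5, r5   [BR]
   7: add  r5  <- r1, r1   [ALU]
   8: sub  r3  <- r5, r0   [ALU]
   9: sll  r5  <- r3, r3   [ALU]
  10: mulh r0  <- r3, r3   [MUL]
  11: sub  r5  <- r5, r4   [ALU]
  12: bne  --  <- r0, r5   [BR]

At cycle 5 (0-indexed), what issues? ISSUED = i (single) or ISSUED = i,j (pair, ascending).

ISSUED = 8

[0] i0+i1  sll.ALU/blt.BR  -- dual
[1] i2  ld.MEM  -- no-port MEM/MEM
[2] i3+i4  st.MEM/and.ALU  -- dual
[3] i5  blt.BR  -- no-port BR/BR
[4] i6+i7  beq.BR/add.ALU  -- dual
[5] i8  sub.ALU  -- RAW r3
[6] i9+i10  sll.ALU/mulh.MUL  -- dual
[7] i11  sub.ALU  -- RAW r5
[8] i12  bne.BR  -- tail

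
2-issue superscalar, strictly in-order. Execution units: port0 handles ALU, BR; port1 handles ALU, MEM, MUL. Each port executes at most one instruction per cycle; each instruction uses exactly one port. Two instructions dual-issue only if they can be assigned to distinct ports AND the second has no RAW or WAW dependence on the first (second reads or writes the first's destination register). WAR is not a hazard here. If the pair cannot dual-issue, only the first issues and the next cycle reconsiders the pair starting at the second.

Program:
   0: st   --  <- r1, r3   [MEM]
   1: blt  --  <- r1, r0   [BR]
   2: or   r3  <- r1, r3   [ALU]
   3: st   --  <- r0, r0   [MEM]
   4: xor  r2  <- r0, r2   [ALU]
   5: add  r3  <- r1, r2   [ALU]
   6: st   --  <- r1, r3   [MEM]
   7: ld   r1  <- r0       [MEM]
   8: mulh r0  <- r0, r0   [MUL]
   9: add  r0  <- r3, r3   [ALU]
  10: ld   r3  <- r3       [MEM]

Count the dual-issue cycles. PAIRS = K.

0. st.MEM blt.BR @i0&i1  | dual
1. or.ALU st.MEM @i2&i3  | dual
2. xor.ALU @i4  | RAW r2
3. add.ALU @i5  | RAW r3
4. st.MEM @i6  | no-port MEM/MEM
5. ld.MEM @i7  | no-port MEM/MUL
6. mulh.MUL @i8  | WAW r0
7. add.ALU ld.MEM @i9&i10  | dual

PAIRS = 3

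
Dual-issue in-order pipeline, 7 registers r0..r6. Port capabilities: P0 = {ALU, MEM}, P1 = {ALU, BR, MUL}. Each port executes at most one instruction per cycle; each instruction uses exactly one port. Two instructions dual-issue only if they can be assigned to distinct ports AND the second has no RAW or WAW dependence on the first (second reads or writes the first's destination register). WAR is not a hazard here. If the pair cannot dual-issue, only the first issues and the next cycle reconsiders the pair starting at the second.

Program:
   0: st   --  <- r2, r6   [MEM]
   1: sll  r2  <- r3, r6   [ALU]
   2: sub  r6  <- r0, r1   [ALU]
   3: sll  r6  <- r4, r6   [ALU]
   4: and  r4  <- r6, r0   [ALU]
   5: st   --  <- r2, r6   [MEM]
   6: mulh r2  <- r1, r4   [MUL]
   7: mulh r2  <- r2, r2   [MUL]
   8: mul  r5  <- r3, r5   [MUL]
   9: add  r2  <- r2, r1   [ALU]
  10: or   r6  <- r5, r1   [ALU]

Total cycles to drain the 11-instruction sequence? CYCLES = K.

CYCLES = 8

t=0 i0/i1:st.MEM/sll.ALU ; dual
t=1 i2:sub.ALU ; RAW+WAW r6
t=2 i3:sll.ALU ; RAW r6
t=3 i4/i5:and.ALU/st.MEM ; dual
t=4 i6:mulh.MUL ; no-port MUL/MUL
t=5 i7:mulh.MUL ; no-port MUL/MUL
t=6 i8/i9:mul.MUL/add.ALU ; dual
t=7 i10:or.ALU ; tail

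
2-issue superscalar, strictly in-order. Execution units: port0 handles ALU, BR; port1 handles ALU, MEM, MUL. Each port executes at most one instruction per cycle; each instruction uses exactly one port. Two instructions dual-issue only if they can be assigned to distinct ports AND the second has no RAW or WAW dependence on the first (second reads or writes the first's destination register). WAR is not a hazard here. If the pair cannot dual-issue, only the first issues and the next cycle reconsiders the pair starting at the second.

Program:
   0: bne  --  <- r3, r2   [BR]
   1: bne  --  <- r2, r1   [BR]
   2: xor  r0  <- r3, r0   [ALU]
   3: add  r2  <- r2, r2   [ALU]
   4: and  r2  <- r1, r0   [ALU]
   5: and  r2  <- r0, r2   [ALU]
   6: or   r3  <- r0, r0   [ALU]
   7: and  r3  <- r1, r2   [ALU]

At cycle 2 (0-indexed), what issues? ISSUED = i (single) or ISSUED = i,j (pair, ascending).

c0: i0 bne  no-port BR/BR
c1: i1&i2 bne/xor  pair
c2: i3 add  WAW r2
c3: i4 and  RAW+WAW r2
c4: i5&i6 and/or  pair
c5: i7 and  tail

ISSUED = 3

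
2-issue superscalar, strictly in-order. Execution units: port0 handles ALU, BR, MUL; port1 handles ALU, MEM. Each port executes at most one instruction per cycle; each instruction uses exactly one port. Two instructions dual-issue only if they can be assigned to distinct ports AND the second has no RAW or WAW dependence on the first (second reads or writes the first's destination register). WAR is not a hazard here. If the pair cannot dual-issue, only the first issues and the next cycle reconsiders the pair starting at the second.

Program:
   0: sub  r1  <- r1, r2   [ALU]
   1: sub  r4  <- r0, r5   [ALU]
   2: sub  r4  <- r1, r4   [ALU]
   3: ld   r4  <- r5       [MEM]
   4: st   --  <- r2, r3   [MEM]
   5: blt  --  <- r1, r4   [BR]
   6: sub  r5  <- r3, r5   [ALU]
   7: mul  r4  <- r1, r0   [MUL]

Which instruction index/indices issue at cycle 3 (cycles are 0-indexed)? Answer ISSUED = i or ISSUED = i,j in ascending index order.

0. sub.ALU;sub.ALU @i0&i1  | 2-wide
1. sub.ALU @i2  | WAW r4
2. ld.MEM @i3  | no-port MEM/MEM
3. st.MEM;blt.BR @i4&i5  | 2-wide
4. sub.ALU;mul.MUL @i6&i7  | 2-wide

ISSUED = 4,5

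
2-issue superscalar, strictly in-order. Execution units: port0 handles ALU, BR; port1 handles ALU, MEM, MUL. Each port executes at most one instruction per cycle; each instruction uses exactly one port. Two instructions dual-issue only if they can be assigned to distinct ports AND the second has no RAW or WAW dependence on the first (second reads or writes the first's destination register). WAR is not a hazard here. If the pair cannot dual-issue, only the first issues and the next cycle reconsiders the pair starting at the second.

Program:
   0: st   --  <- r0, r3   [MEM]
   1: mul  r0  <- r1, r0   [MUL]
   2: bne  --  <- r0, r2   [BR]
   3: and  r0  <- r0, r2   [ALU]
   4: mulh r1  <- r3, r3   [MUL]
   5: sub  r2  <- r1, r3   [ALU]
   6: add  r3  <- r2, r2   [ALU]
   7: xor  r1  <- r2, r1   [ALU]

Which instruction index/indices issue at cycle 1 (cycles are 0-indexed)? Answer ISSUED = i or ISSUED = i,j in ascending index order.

ISSUED = 1

0. st @i0  | no-port MEM/MUL
1. mul @i1  | RAW r0
2. bne/and @i2+i3  | 2-wide
3. mulh @i4  | RAW r1
4. sub @i5  | RAW r2
5. add/xor @i6+i7  | 2-wide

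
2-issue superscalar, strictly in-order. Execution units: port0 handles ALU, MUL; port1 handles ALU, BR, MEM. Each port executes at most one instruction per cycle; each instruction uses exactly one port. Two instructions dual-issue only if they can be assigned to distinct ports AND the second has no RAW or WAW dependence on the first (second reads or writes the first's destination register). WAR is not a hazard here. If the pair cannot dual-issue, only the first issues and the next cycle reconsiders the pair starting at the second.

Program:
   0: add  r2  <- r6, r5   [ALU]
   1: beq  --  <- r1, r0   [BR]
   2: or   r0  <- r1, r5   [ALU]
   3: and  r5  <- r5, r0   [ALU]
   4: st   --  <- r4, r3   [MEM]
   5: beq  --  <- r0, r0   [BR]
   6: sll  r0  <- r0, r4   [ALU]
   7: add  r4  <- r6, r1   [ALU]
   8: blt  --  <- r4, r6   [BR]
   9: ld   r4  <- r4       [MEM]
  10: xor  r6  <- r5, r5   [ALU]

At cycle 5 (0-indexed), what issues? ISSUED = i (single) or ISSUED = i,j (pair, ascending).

#0 head=0: add.ALU beq.BR i0/i1 2-wide
#1 head=2: or.ALU i2 RAW r0
#2 head=3: and.ALU st.MEM i3/i4 2-wide
#3 head=5: beq.BR sll.ALU i5/i6 2-wide
#4 head=7: add.ALU i7 RAW r4
#5 head=8: blt.BR i8 no-port BR/MEM
#6 head=9: ld.MEM xor.ALU i9/i10 2-wide

ISSUED = 8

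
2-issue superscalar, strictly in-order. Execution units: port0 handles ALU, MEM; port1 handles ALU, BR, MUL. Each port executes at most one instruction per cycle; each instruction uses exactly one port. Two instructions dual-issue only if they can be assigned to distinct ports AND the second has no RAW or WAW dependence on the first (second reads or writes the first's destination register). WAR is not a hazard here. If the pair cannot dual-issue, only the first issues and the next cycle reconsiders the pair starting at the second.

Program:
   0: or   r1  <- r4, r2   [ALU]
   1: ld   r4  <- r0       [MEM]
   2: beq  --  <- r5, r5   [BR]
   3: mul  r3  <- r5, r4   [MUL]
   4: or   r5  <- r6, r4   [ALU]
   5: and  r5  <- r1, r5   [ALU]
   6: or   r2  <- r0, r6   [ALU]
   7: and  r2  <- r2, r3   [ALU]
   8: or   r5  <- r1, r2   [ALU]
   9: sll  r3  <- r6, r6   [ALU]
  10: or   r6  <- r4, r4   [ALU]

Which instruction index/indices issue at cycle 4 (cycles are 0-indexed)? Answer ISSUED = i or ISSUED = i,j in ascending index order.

ISSUED = 7

c0: i0,i1 or ld  pair
c1: i2 beq  no-port BR/MUL
c2: i3,i4 mul or  pair
c3: i5,i6 and or  pair
c4: i7 and  RAW r2
c5: i8,i9 or sll  pair
c6: i10 or  tail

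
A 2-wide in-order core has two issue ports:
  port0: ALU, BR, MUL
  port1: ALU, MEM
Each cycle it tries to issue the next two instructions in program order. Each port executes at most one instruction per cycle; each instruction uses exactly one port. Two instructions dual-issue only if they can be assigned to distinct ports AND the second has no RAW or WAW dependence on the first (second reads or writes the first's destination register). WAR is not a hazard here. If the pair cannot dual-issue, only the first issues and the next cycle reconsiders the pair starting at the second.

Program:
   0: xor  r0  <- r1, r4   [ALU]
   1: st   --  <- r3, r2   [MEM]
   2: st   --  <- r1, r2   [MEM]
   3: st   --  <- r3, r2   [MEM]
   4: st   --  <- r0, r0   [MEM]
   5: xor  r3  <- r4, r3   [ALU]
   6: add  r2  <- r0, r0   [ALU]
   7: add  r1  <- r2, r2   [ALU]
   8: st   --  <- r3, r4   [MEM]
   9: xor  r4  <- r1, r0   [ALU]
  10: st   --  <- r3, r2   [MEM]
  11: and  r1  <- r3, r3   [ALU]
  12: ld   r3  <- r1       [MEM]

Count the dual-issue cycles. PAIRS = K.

c0: i0+i1 xor.ALU;st.MEM  2-wide
c1: i2 st.MEM  no-port MEM/MEM
c2: i3 st.MEM  no-port MEM/MEM
c3: i4+i5 st.MEM;xor.ALU  2-wide
c4: i6 add.ALU  RAW r2
c5: i7+i8 add.ALU;st.MEM  2-wide
c6: i9+i10 xor.ALU;st.MEM  2-wide
c7: i11 and.ALU  RAW r1
c8: i12 ld.MEM  tail

PAIRS = 4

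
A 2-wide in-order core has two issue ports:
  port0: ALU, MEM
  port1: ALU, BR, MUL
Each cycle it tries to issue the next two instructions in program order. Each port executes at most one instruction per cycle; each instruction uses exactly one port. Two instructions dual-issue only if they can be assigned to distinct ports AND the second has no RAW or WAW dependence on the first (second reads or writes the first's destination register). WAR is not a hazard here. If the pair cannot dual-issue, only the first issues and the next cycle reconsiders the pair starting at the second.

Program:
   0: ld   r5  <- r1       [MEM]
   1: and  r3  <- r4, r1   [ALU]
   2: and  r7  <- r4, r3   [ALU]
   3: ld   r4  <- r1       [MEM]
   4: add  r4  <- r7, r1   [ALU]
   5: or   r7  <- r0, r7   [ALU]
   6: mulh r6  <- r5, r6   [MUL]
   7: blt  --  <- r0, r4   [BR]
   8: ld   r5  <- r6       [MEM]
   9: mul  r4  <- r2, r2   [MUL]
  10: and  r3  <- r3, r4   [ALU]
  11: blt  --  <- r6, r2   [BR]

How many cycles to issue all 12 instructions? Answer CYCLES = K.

  cy0 -> i0/i1 (ld.MEM/and.ALU) pair
  cy1 -> i2/i3 (and.ALU/ld.MEM) pair
  cy2 -> i4/i5 (add.ALU/or.ALU) pair
  cy3 -> i6 (mulh.MUL) no-port MUL/BR
  cy4 -> i7/i8 (blt.BR/ld.MEM) pair
  cy5 -> i9 (mul.MUL) RAW r4
  cy6 -> i10/i11 (and.ALU/blt.BR) pair

CYCLES = 7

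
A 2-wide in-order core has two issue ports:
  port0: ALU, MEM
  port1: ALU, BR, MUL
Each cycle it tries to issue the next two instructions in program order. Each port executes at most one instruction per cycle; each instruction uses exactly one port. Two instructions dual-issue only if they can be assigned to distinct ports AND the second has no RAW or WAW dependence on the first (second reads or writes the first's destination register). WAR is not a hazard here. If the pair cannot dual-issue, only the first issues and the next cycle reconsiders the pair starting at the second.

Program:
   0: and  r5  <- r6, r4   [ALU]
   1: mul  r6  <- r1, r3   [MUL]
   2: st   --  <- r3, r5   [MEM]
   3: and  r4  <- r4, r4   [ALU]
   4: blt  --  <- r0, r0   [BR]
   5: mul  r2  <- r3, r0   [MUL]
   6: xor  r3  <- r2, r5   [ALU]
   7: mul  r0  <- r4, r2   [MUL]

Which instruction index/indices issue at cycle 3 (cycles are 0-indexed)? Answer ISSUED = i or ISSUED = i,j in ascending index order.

c0: i0&i1 and.ALU;mul.MUL  2-wide
c1: i2&i3 st.MEM;and.ALU  2-wide
c2: i4 blt.BR  no-port BR/MUL
c3: i5 mul.MUL  RAW r2
c4: i6&i7 xor.ALU;mul.MUL  2-wide

ISSUED = 5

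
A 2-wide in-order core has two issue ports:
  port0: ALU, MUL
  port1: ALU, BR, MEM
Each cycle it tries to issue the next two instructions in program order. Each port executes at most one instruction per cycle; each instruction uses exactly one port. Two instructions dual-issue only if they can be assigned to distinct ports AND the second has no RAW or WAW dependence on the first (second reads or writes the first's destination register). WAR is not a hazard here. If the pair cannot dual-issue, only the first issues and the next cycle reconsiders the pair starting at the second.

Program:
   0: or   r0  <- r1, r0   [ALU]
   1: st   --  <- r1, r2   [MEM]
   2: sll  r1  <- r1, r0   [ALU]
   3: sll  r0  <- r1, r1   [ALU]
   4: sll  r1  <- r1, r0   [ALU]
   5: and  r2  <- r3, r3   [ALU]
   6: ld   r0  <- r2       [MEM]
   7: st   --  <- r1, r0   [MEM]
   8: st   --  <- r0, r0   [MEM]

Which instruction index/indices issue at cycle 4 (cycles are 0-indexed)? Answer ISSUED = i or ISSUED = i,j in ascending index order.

ISSUED = 6

  cy0 -> i0,i1 (or.ALU st.MEM) pair
  cy1 -> i2 (sll.ALU) RAW r1
  cy2 -> i3 (sll.ALU) RAW r0
  cy3 -> i4,i5 (sll.ALU and.ALU) pair
  cy4 -> i6 (ld.MEM) no-port MEM/MEM
  cy5 -> i7 (st.MEM) no-port MEM/MEM
  cy6 -> i8 (st.MEM) tail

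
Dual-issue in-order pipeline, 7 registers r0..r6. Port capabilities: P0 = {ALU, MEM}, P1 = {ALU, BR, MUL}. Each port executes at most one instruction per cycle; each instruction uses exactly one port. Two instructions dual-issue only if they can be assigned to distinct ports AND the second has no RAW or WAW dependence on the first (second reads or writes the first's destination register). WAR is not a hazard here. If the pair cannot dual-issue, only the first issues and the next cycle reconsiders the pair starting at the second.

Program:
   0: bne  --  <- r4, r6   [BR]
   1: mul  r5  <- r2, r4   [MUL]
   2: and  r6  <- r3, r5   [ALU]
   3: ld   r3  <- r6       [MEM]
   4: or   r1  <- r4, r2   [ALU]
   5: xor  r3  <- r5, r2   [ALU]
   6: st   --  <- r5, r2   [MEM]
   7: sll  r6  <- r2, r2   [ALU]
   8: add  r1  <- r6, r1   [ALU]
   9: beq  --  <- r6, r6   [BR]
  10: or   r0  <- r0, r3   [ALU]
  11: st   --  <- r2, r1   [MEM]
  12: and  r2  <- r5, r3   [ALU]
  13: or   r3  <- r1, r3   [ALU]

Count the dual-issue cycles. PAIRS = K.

PAIRS = 5

c0: i0 bne.BR  no-port BR/MUL
c1: i1 mul.MUL  RAW r5
c2: i2 and.ALU  RAW r6
c3: i3+i4 ld.MEM or.ALU  2-wide
c4: i5+i6 xor.ALU st.MEM  2-wide
c5: i7 sll.ALU  RAW r6
c6: i8+i9 add.ALU beq.BR  2-wide
c7: i10+i11 or.ALU st.MEM  2-wide
c8: i12+i13 and.ALU or.ALU  2-wide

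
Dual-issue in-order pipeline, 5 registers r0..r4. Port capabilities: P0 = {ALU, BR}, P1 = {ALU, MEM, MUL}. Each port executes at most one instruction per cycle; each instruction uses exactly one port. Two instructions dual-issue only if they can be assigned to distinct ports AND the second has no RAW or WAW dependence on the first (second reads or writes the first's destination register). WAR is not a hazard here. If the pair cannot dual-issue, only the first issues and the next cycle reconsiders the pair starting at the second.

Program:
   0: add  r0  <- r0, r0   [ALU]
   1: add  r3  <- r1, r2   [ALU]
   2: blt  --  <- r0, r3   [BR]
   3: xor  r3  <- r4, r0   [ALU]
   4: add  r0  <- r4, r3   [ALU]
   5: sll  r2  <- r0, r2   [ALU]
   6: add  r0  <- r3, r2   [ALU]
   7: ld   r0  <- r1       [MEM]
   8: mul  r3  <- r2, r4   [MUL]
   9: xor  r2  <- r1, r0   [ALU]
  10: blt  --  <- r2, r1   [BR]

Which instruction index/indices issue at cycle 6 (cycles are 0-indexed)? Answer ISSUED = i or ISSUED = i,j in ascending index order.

#0 head=0: add;add i0&i1 dual
#1 head=2: blt;xor i2&i3 dual
#2 head=4: add i4 RAW r0
#3 head=5: sll i5 RAW r2
#4 head=6: add i6 WAW r0
#5 head=7: ld i7 no-port MEM/MUL
#6 head=8: mul;xor i8&i9 dual
#7 head=10: blt i10 tail

ISSUED = 8,9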